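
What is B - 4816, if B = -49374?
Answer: -54190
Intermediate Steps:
B - 4816 = -49374 - 4816 = -54190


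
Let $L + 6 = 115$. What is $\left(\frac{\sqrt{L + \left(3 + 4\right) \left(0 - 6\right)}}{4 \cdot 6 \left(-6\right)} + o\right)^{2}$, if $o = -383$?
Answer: $\frac{\left(55152 + \sqrt{67}\right)^{2}}{20736} \approx 1.4673 \cdot 10^{5}$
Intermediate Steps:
$L = 109$ ($L = -6 + 115 = 109$)
$\left(\frac{\sqrt{L + \left(3 + 4\right) \left(0 - 6\right)}}{4 \cdot 6 \left(-6\right)} + o\right)^{2} = \left(\frac{\sqrt{109 + \left(3 + 4\right) \left(0 - 6\right)}}{4 \cdot 6 \left(-6\right)} - 383\right)^{2} = \left(\frac{\sqrt{109 + 7 \left(-6\right)}}{24 \left(-6\right)} - 383\right)^{2} = \left(\frac{\sqrt{109 - 42}}{-144} - 383\right)^{2} = \left(\sqrt{67} \left(- \frac{1}{144}\right) - 383\right)^{2} = \left(- \frac{\sqrt{67}}{144} - 383\right)^{2} = \left(-383 - \frac{\sqrt{67}}{144}\right)^{2}$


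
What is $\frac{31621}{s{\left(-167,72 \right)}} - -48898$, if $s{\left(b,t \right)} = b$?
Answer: $\frac{8134345}{167} \approx 48709.0$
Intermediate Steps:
$\frac{31621}{s{\left(-167,72 \right)}} - -48898 = \frac{31621}{-167} - -48898 = 31621 \left(- \frac{1}{167}\right) + 48898 = - \frac{31621}{167} + 48898 = \frac{8134345}{167}$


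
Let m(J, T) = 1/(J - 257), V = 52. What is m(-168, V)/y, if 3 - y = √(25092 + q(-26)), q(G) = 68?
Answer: 3/10689175 + 2*√6290/10689175 ≈ 1.5120e-5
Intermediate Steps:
y = 3 - 2*√6290 (y = 3 - √(25092 + 68) = 3 - √25160 = 3 - 2*√6290 ≈ -155.62)
m(J, T) = 1/(-257 + J)
m(-168, V)/y = 1/((-257 - 168)*(3 - 2*√6290)) = 1/((-425)*(3 - 2*√6290)) = -1/(425*(3 - 2*√6290))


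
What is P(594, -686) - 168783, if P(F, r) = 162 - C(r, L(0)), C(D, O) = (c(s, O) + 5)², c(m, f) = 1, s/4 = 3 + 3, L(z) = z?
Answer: -168657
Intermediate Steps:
s = 24 (s = 4*(3 + 3) = 4*6 = 24)
C(D, O) = 36 (C(D, O) = (1 + 5)² = 6² = 36)
P(F, r) = 126 (P(F, r) = 162 - 1*36 = 162 - 36 = 126)
P(594, -686) - 168783 = 126 - 168783 = -168657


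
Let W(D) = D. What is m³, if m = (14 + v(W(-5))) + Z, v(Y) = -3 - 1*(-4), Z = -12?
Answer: 27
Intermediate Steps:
v(Y) = 1 (v(Y) = -3 + 4 = 1)
m = 3 (m = (14 + 1) - 12 = 15 - 12 = 3)
m³ = 3³ = 27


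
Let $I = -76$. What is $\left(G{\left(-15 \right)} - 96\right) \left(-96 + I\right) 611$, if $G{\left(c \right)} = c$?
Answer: $11665212$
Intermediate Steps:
$\left(G{\left(-15 \right)} - 96\right) \left(-96 + I\right) 611 = \left(-15 - 96\right) \left(-96 - 76\right) 611 = \left(-111\right) \left(-172\right) 611 = 19092 \cdot 611 = 11665212$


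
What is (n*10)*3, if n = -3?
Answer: -90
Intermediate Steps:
(n*10)*3 = -3*10*3 = -30*3 = -90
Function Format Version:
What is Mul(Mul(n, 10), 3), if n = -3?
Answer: -90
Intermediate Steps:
Mul(Mul(n, 10), 3) = Mul(Mul(-3, 10), 3) = Mul(-30, 3) = -90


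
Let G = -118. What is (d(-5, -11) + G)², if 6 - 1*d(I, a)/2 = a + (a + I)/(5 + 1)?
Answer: 55696/9 ≈ 6188.4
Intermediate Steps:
d(I, a) = 12 - 7*a/3 - I/3 (d(I, a) = 12 - 2*(a + (a + I)/(5 + 1)) = 12 - 2*(a + (I + a)/6) = 12 - 2*(a + (I + a)*(⅙)) = 12 - 2*(a + (I/6 + a/6)) = 12 - 2*(I/6 + 7*a/6) = 12 + (-7*a/3 - I/3) = 12 - 7*a/3 - I/3)
(d(-5, -11) + G)² = ((12 - 7/3*(-11) - ⅓*(-5)) - 118)² = ((12 + 77/3 + 5/3) - 118)² = (118/3 - 118)² = (-236/3)² = 55696/9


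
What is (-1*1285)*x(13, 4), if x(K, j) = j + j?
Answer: -10280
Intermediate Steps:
x(K, j) = 2*j
(-1*1285)*x(13, 4) = (-1*1285)*(2*4) = -1285*8 = -10280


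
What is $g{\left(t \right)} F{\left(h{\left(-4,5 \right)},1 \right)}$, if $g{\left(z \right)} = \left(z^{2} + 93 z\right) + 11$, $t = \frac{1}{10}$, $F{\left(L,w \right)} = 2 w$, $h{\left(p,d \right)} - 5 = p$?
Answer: $\frac{2031}{50} \approx 40.62$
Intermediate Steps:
$h{\left(p,d \right)} = 5 + p$
$t = \frac{1}{10} \approx 0.1$
$g{\left(z \right)} = 11 + z^{2} + 93 z$
$g{\left(t \right)} F{\left(h{\left(-4,5 \right)},1 \right)} = \left(11 + \left(\frac{1}{10}\right)^{2} + 93 \cdot \frac{1}{10}\right) 2 \cdot 1 = \left(11 + \frac{1}{100} + \frac{93}{10}\right) 2 = \frac{2031}{100} \cdot 2 = \frac{2031}{50}$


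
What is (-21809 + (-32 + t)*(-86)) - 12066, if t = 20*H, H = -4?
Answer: -24243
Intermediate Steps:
t = -80 (t = 20*(-4) = -80)
(-21809 + (-32 + t)*(-86)) - 12066 = (-21809 + (-32 - 80)*(-86)) - 12066 = (-21809 - 112*(-86)) - 12066 = (-21809 + 9632) - 12066 = -12177 - 12066 = -24243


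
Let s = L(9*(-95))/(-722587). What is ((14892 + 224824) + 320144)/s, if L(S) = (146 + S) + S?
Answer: 101136889455/391 ≈ 2.5866e+8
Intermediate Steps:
L(S) = 146 + 2*S
s = 1564/722587 (s = (146 + 2*(9*(-95)))/(-722587) = (146 + 2*(-855))*(-1/722587) = (146 - 1710)*(-1/722587) = -1564*(-1/722587) = 1564/722587 ≈ 0.0021644)
((14892 + 224824) + 320144)/s = ((14892 + 224824) + 320144)/(1564/722587) = (239716 + 320144)*(722587/1564) = 559860*(722587/1564) = 101136889455/391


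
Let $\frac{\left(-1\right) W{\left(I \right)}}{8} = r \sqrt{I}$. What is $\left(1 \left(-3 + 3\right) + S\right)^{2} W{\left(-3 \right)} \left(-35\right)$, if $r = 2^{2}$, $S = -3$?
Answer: $10080 i \sqrt{3} \approx 17459.0 i$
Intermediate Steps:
$r = 4$
$W{\left(I \right)} = - 32 \sqrt{I}$ ($W{\left(I \right)} = - 8 \cdot 4 \sqrt{I} = - 32 \sqrt{I}$)
$\left(1 \left(-3 + 3\right) + S\right)^{2} W{\left(-3 \right)} \left(-35\right) = \left(1 \left(-3 + 3\right) - 3\right)^{2} \left(- 32 \sqrt{-3}\right) \left(-35\right) = \left(1 \cdot 0 - 3\right)^{2} \left(- 32 i \sqrt{3}\right) \left(-35\right) = \left(0 - 3\right)^{2} \left(- 32 i \sqrt{3}\right) \left(-35\right) = \left(-3\right)^{2} \left(- 32 i \sqrt{3}\right) \left(-35\right) = 9 \left(- 32 i \sqrt{3}\right) \left(-35\right) = - 288 i \sqrt{3} \left(-35\right) = 10080 i \sqrt{3}$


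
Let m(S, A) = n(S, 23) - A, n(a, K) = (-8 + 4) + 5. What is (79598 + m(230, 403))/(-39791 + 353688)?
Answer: 79196/313897 ≈ 0.25230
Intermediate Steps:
n(a, K) = 1 (n(a, K) = -4 + 5 = 1)
m(S, A) = 1 - A
(79598 + m(230, 403))/(-39791 + 353688) = (79598 + (1 - 1*403))/(-39791 + 353688) = (79598 + (1 - 403))/313897 = (79598 - 402)*(1/313897) = 79196*(1/313897) = 79196/313897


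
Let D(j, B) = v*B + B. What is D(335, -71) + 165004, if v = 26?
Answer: 163087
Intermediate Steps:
D(j, B) = 27*B (D(j, B) = 26*B + B = 27*B)
D(335, -71) + 165004 = 27*(-71) + 165004 = -1917 + 165004 = 163087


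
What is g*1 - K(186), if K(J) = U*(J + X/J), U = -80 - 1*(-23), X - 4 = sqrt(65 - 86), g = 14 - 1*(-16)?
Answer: 329630/31 + 19*I*sqrt(21)/62 ≈ 10633.0 + 1.4043*I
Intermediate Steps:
g = 30 (g = 14 + 16 = 30)
X = 4 + I*sqrt(21) (X = 4 + sqrt(65 - 86) = 4 + sqrt(-21) = 4 + I*sqrt(21) ≈ 4.0 + 4.5826*I)
U = -57 (U = -80 + 23 = -57)
K(J) = -57*J - 57*(4 + I*sqrt(21))/J (K(J) = -57*(J + (4 + I*sqrt(21))/J) = -57*J - 57*(4 + I*sqrt(21))/J)
g*1 - K(186) = 30*1 - 57*(-4 - 1*186**2 - I*sqrt(21))/186 = 30 - 57*(-4 - 1*34596 - I*sqrt(21))/186 = 30 - 57*(-4 - 34596 - I*sqrt(21))/186 = 30 - 57*(-34600 - I*sqrt(21))/186 = 30 - (-328700/31 - 19*I*sqrt(21)/62) = 30 + (328700/31 + 19*I*sqrt(21)/62) = 329630/31 + 19*I*sqrt(21)/62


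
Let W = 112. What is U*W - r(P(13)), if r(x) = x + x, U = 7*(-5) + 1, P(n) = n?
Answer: -3834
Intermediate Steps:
U = -34 (U = -35 + 1 = -34)
r(x) = 2*x
U*W - r(P(13)) = -34*112 - 2*13 = -3808 - 1*26 = -3808 - 26 = -3834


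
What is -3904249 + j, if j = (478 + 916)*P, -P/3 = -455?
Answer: -2001439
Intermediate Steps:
P = 1365 (P = -3*(-455) = 1365)
j = 1902810 (j = (478 + 916)*1365 = 1394*1365 = 1902810)
-3904249 + j = -3904249 + 1902810 = -2001439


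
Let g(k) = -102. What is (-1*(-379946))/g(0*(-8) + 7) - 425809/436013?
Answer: -82852413908/22236663 ≈ -3725.9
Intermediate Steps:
(-1*(-379946))/g(0*(-8) + 7) - 425809/436013 = -1*(-379946)/(-102) - 425809/436013 = 379946*(-1/102) - 425809*1/436013 = -189973/51 - 425809/436013 = -82852413908/22236663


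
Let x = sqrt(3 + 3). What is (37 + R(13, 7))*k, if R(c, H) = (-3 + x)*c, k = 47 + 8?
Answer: -110 + 715*sqrt(6) ≈ 1641.4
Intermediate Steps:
k = 55
x = sqrt(6) ≈ 2.4495
R(c, H) = c*(-3 + sqrt(6)) (R(c, H) = (-3 + sqrt(6))*c = c*(-3 + sqrt(6)))
(37 + R(13, 7))*k = (37 + 13*(-3 + sqrt(6)))*55 = (37 + (-39 + 13*sqrt(6)))*55 = (-2 + 13*sqrt(6))*55 = -110 + 715*sqrt(6)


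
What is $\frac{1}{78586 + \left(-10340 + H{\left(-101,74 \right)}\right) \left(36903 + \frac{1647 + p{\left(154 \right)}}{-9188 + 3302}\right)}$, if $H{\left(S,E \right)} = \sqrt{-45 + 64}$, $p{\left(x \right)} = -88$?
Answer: $- \frac{77291911329024}{29486526210370622349487} - \frac{142055012346 \sqrt{19}}{560243997997041824640253} \approx -2.6224 \cdot 10^{-9}$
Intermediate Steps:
$H{\left(S,E \right)} = \sqrt{19}$
$\frac{1}{78586 + \left(-10340 + H{\left(-101,74 \right)}\right) \left(36903 + \frac{1647 + p{\left(154 \right)}}{-9188 + 3302}\right)} = \frac{1}{78586 + \left(-10340 + \sqrt{19}\right) \left(36903 + \frac{1647 - 88}{-9188 + 3302}\right)} = \frac{1}{78586 + \left(-10340 + \sqrt{19}\right) \left(36903 + \frac{1559}{-5886}\right)} = \frac{1}{78586 + \left(-10340 + \sqrt{19}\right) \left(36903 + 1559 \left(- \frac{1}{5886}\right)\right)} = \frac{1}{78586 + \left(-10340 + \sqrt{19}\right) \left(36903 - \frac{1559}{5886}\right)} = \frac{1}{78586 + \left(-10340 + \sqrt{19}\right) \frac{217209499}{5886}} = \frac{1}{78586 - \left(\frac{1122973109830}{2943} - \frac{217209499 \sqrt{19}}{5886}\right)} = \frac{1}{- \frac{1122741831232}{2943} + \frac{217209499 \sqrt{19}}{5886}}$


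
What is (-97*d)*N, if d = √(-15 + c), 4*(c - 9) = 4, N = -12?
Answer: 1164*I*√5 ≈ 2602.8*I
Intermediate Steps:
c = 10 (c = 9 + (¼)*4 = 9 + 1 = 10)
d = I*√5 (d = √(-15 + 10) = √(-5) = I*√5 ≈ 2.2361*I)
(-97*d)*N = -97*I*√5*(-12) = 1164*I*√5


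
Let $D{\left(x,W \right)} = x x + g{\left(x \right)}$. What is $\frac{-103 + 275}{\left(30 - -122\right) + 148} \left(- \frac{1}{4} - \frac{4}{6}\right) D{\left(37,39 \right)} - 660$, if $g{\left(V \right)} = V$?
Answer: $- \frac{629519}{450} \approx -1398.9$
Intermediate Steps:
$D{\left(x,W \right)} = x + x^{2}$ ($D{\left(x,W \right)} = x x + x = x^{2} + x = x + x^{2}$)
$\frac{-103 + 275}{\left(30 - -122\right) + 148} \left(- \frac{1}{4} - \frac{4}{6}\right) D{\left(37,39 \right)} - 660 = \frac{-103 + 275}{\left(30 - -122\right) + 148} \left(- \frac{1}{4} - \frac{4}{6}\right) 37 \left(1 + 37\right) - 660 = \frac{172}{\left(30 + 122\right) + 148} \left(\left(-1\right) \frac{1}{4} - \frac{2}{3}\right) 37 \cdot 38 - 660 = \frac{172}{152 + 148} \left(- \frac{1}{4} - \frac{2}{3}\right) 1406 - 660 = \frac{172}{300} \left(- \frac{11}{12}\right) 1406 - 660 = 172 \cdot \frac{1}{300} \left(- \frac{11}{12}\right) 1406 - 660 = \frac{43}{75} \left(- \frac{11}{12}\right) 1406 - 660 = \left(- \frac{473}{900}\right) 1406 - 660 = - \frac{332519}{450} - 660 = - \frac{629519}{450}$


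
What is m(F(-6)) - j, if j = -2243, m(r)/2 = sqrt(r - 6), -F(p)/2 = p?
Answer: 2243 + 2*sqrt(6) ≈ 2247.9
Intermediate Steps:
F(p) = -2*p
m(r) = 2*sqrt(-6 + r) (m(r) = 2*sqrt(r - 6) = 2*sqrt(-6 + r))
m(F(-6)) - j = 2*sqrt(-6 - 2*(-6)) - 1*(-2243) = 2*sqrt(-6 + 12) + 2243 = 2*sqrt(6) + 2243 = 2243 + 2*sqrt(6)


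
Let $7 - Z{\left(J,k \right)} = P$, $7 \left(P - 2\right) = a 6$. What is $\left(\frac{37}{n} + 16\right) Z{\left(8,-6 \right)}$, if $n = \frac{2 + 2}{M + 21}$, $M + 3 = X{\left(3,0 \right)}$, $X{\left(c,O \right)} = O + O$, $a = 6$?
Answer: $- \frac{365}{14} \approx -26.071$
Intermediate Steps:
$P = \frac{50}{7}$ ($P = 2 + \frac{6 \cdot 6}{7} = 2 + \frac{1}{7} \cdot 36 = 2 + \frac{36}{7} = \frac{50}{7} \approx 7.1429$)
$X{\left(c,O \right)} = 2 O$
$M = -3$ ($M = -3 + 2 \cdot 0 = -3 + 0 = -3$)
$n = \frac{2}{9}$ ($n = \frac{2 + 2}{-3 + 21} = \frac{4}{18} = 4 \cdot \frac{1}{18} = \frac{2}{9} \approx 0.22222$)
$Z{\left(J,k \right)} = - \frac{1}{7}$ ($Z{\left(J,k \right)} = 7 - \frac{50}{7} = - \frac{1}{7}$)
$\left(\frac{37}{n} + 16\right) Z{\left(8,-6 \right)} = \left(\frac{37}{\frac{2}{9}} + 16\right) \left(- \frac{1}{7}\right) = \left(37 \cdot \frac{9}{2} + 16\right) \left(- \frac{1}{7}\right) = \left(\frac{333}{2} + 16\right) \left(- \frac{1}{7}\right) = \frac{365}{2} \left(- \frac{1}{7}\right) = - \frac{365}{14}$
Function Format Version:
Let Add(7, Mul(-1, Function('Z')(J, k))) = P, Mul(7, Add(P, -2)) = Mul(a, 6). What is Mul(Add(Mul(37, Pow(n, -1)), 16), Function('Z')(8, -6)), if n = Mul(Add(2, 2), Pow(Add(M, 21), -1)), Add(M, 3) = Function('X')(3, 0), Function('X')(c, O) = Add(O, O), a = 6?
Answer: Rational(-365, 14) ≈ -26.071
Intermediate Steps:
P = Rational(50, 7) (P = Add(2, Mul(Rational(1, 7), Mul(6, 6))) = Add(2, Mul(Rational(1, 7), 36)) = Add(2, Rational(36, 7)) = Rational(50, 7) ≈ 7.1429)
Function('X')(c, O) = Mul(2, O)
M = -3 (M = Add(-3, Mul(2, 0)) = Add(-3, 0) = -3)
n = Rational(2, 9) (n = Mul(Add(2, 2), Pow(Add(-3, 21), -1)) = Mul(4, Pow(18, -1)) = Mul(4, Rational(1, 18)) = Rational(2, 9) ≈ 0.22222)
Function('Z')(J, k) = Rational(-1, 7) (Function('Z')(J, k) = Add(7, Mul(-1, Rational(50, 7))) = Add(7, Rational(-50, 7)) = Rational(-1, 7))
Mul(Add(Mul(37, Pow(n, -1)), 16), Function('Z')(8, -6)) = Mul(Add(Mul(37, Pow(Rational(2, 9), -1)), 16), Rational(-1, 7)) = Mul(Add(Mul(37, Rational(9, 2)), 16), Rational(-1, 7)) = Mul(Add(Rational(333, 2), 16), Rational(-1, 7)) = Mul(Rational(365, 2), Rational(-1, 7)) = Rational(-365, 14)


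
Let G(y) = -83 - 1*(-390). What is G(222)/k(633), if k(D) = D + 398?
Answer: 307/1031 ≈ 0.29777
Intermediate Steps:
k(D) = 398 + D
G(y) = 307 (G(y) = -83 + 390 = 307)
G(222)/k(633) = 307/(398 + 633) = 307/1031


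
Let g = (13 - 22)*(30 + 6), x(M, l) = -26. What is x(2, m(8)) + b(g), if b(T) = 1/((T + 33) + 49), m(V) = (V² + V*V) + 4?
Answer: -6293/242 ≈ -26.004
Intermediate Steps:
m(V) = 4 + 2*V² (m(V) = (V² + V²) + 4 = 2*V² + 4 = 4 + 2*V²)
g = -324 (g = -9*36 = -324)
b(T) = 1/(82 + T) (b(T) = 1/((33 + T) + 49) = 1/(82 + T))
x(2, m(8)) + b(g) = -26 + 1/(82 - 324) = -26 + 1/(-242) = -26 - 1/242 = -6293/242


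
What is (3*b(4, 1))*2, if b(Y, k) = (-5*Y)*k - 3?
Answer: -138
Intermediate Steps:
b(Y, k) = -3 - 5*Y*k (b(Y, k) = -5*Y*k - 3 = -3 - 5*Y*k)
(3*b(4, 1))*2 = (3*(-3 - 5*4*1))*2 = (3*(-3 - 20))*2 = (3*(-23))*2 = -69*2 = -138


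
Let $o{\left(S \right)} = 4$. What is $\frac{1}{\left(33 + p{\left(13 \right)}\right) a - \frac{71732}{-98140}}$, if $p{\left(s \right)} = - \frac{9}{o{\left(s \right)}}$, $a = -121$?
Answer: $- \frac{98140}{365082673} \approx -0.00026882$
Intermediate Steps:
$p{\left(s \right)} = - \frac{9}{4}$
$\frac{1}{\left(33 + p{\left(13 \right)}\right) a - \frac{71732}{-98140}} = \frac{1}{\left(33 - \frac{9}{4}\right) \left(-121\right) - \frac{71732}{-98140}} = \frac{1}{\frac{123}{4} \left(-121\right) - - \frac{17933}{24535}} = \frac{1}{- \frac{14883}{4} + \frac{17933}{24535}} = \frac{1}{- \frac{365082673}{98140}} = - \frac{98140}{365082673}$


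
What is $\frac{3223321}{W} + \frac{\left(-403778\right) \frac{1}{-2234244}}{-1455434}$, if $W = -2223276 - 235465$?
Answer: $- \frac{5240789539314610057}{3997660453979826468} \approx -1.311$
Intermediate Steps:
$W = -2458741$
$\frac{3223321}{W} + \frac{\left(-403778\right) \frac{1}{-2234244}}{-1455434} = \frac{3223321}{-2458741} + \frac{\left(-403778\right) \frac{1}{-2234244}}{-1455434} = 3223321 \left(- \frac{1}{2458741}\right) + \left(-403778\right) \left(- \frac{1}{2234244}\right) \left(- \frac{1}{1455434}\right) = - \frac{3223321}{2458741} + \frac{201889}{1117122} \left(- \frac{1}{1455434}\right) = - \frac{3223321}{2458741} - \frac{201889}{1625897340948} = - \frac{5240789539314610057}{3997660453979826468}$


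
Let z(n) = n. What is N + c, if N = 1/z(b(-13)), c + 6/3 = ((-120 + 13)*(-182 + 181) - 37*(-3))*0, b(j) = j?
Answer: -27/13 ≈ -2.0769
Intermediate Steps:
c = -2 (c = -2 + ((-120 + 13)*(-182 + 181) - 37*(-3))*0 = -2 + (-107*(-1) + 111)*0 = -2 + (107 + 111)*0 = -2 + 218*0 = -2 + 0 = -2)
N = -1/13 (N = 1/(-13) = -1/13 ≈ -0.076923)
N + c = -1/13 - 2 = -27/13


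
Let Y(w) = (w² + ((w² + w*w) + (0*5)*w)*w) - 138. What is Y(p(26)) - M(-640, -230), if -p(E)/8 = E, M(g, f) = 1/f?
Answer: -4129580539/230 ≈ -1.7955e+7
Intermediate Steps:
p(E) = -8*E
Y(w) = -138 + w² + 2*w³ (Y(w) = (w² + ((w² + w²) + 0*w)*w) - 138 = (w² + (2*w² + 0)*w) - 138 = (w² + (2*w²)*w) - 138 = (w² + 2*w³) - 138 = -138 + w² + 2*w³)
Y(p(26)) - M(-640, -230) = (-138 + (-8*26)² + 2*(-8*26)³) - 1/(-230) = (-138 + (-208)² + 2*(-208)³) - 1*(-1/230) = (-138 + 43264 + 2*(-8998912)) + 1/230 = (-138 + 43264 - 17997824) + 1/230 = -17954698 + 1/230 = -4129580539/230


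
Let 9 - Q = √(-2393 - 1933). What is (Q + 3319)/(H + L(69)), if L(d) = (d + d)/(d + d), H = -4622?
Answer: -3328/4621 + I*√4326/4621 ≈ -0.72019 + 0.014233*I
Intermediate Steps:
Q = 9 - I*√4326 (Q = 9 - √(-2393 - 1933) = 9 - √(-4326) = 9 - I*√4326 ≈ 9.0 - 65.772*I)
L(d) = 1 (L(d) = (2*d)/((2*d)) = (2*d)*(1/(2*d)) = 1)
(Q + 3319)/(H + L(69)) = ((9 - I*√4326) + 3319)/(-4622 + 1) = (3328 - I*√4326)/(-4621) = (3328 - I*√4326)*(-1/4621) = -3328/4621 + I*√4326/4621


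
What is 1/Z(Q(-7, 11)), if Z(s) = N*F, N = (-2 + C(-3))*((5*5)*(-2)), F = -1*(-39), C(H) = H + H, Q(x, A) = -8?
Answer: 1/15600 ≈ 6.4103e-5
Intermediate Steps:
C(H) = 2*H
F = 39
N = 400 (N = (-2 + 2*(-3))*((5*5)*(-2)) = (-2 - 6)*(25*(-2)) = -8*(-50) = 400)
Z(s) = 15600 (Z(s) = 400*39 = 15600)
1/Z(Q(-7, 11)) = 1/15600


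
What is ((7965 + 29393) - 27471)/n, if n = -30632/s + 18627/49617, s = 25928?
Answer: -75710266059/6172066 ≈ -12267.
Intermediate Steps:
n = -6172066/7657557 (n = -30632/25928 + 18627/49617 = -30632*1/25928 + 18627*(1/49617) = -547/463 + 6209/16539 = -6172066/7657557 ≈ -0.80601)
((7965 + 29393) - 27471)/n = ((7965 + 29393) - 27471)/(-6172066/7657557) = (37358 - 27471)*(-7657557/6172066) = 9887*(-7657557/6172066) = -75710266059/6172066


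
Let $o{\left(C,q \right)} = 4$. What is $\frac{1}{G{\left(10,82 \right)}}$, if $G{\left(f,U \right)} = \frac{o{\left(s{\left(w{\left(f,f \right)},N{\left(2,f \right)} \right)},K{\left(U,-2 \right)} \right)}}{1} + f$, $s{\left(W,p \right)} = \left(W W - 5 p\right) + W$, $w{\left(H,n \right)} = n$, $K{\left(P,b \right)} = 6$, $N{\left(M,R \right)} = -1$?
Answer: $\frac{1}{14} \approx 0.071429$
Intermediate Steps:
$s{\left(W,p \right)} = W + W^{2} - 5 p$ ($s{\left(W,p \right)} = \left(W^{2} - 5 p\right) + W = W + W^{2} - 5 p$)
$G{\left(f,U \right)} = 4 + f$ ($G{\left(f,U \right)} = 1^{-1} \cdot 4 + f = 1 \cdot 4 + f = 4 + f$)
$\frac{1}{G{\left(10,82 \right)}} = \frac{1}{4 + 10} = \frac{1}{14}$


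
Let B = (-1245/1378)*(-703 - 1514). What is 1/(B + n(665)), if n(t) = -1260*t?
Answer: -1378/1151866035 ≈ -1.1963e-6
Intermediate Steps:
B = 2760165/1378 (B = -1245*1/1378*(-2217) = -1245/1378*(-2217) = 2760165/1378 ≈ 2003.0)
1/(B + n(665)) = 1/(2760165/1378 - 1260*665) = 1/(2760165/1378 - 837900) = 1/(-1151866035/1378) = -1378/1151866035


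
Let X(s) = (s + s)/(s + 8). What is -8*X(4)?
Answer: -16/3 ≈ -5.3333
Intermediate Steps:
X(s) = 2*s/(8 + s) (X(s) = (2*s)/(8 + s) = 2*s/(8 + s))
-8*X(4) = -16*4/(8 + 4) = -16*4/12 = -8*2/3 = -16/3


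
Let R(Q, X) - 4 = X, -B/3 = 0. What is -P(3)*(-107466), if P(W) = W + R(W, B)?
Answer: 752262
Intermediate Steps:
B = 0 (B = -3*0 = 0)
R(Q, X) = 4 + X
P(W) = 4 + W (P(W) = W + (4 + 0) = W + 4 = 4 + W)
-P(3)*(-107466) = -(4 + 3)*(-107466) = -1*7*(-107466) = -7*(-107466) = 752262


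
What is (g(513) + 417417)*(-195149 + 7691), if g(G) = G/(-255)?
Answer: -6651061203492/85 ≈ -7.8248e+10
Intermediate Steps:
g(G) = -G/255 (g(G) = G*(-1/255) = -G/255)
(g(513) + 417417)*(-195149 + 7691) = (-1/255*513 + 417417)*(-195149 + 7691) = (-171/85 + 417417)*(-187458) = (35480274/85)*(-187458) = -6651061203492/85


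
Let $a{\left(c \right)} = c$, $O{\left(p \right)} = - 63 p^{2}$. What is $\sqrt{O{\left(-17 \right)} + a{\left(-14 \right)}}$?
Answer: $i \sqrt{18221} \approx 134.99 i$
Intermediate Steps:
$\sqrt{O{\left(-17 \right)} + a{\left(-14 \right)}} = \sqrt{- 63 \left(-17\right)^{2} - 14} = \sqrt{\left(-63\right) 289 - 14} = \sqrt{-18207 - 14} = \sqrt{-18221} = i \sqrt{18221}$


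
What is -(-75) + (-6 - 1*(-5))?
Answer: 74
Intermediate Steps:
-(-75) + (-6 - 1*(-5)) = -15*(-5) + (-6 + 5) = 75 - 1 = 74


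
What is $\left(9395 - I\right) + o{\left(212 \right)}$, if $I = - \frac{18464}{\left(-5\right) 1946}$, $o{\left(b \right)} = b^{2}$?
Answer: $\frac{264350003}{4865} \approx 54337.0$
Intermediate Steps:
$I = \frac{9232}{4865}$ ($I = - \frac{18464}{-9730} = \left(-18464\right) \left(- \frac{1}{9730}\right) = \frac{9232}{4865} \approx 1.8976$)
$\left(9395 - I\right) + o{\left(212 \right)} = \left(9395 - \frac{9232}{4865}\right) + 212^{2} = \left(9395 - \frac{9232}{4865}\right) + 44944 = \frac{45697443}{4865} + 44944 = \frac{264350003}{4865}$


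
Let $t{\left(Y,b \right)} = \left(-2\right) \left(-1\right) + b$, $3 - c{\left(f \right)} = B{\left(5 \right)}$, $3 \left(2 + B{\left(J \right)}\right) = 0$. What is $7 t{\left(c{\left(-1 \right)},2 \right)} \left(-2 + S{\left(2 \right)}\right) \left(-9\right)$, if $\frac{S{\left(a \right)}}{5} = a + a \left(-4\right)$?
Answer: $8064$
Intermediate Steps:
$B{\left(J \right)} = -2$ ($B{\left(J \right)} = -2 + \frac{1}{3} \cdot 0 = -2 + 0 = -2$)
$c{\left(f \right)} = 5$ ($c{\left(f \right)} = 3 - -2 = 3 + 2 = 5$)
$t{\left(Y,b \right)} = 2 + b$
$S{\left(a \right)} = - 15 a$ ($S{\left(a \right)} = 5 \left(a + a \left(-4\right)\right) = 5 \left(a - 4 a\right) = 5 \left(- 3 a\right) = - 15 a$)
$7 t{\left(c{\left(-1 \right)},2 \right)} \left(-2 + S{\left(2 \right)}\right) \left(-9\right) = 7 \left(2 + 2\right) \left(-2 - 30\right) \left(-9\right) = 7 \cdot 4 \left(-2 - 30\right) \left(-9\right) = 7 \cdot 4 \left(-32\right) \left(-9\right) = 7 \left(-128\right) \left(-9\right) = \left(-896\right) \left(-9\right) = 8064$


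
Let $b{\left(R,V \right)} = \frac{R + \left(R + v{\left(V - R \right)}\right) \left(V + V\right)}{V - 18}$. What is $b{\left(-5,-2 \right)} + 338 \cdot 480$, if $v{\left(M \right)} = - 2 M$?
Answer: $\frac{3244761}{20} \approx 1.6224 \cdot 10^{5}$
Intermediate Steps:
$b{\left(R,V \right)} = \frac{R + 2 V \left(- 2 V + 3 R\right)}{-18 + V}$ ($b{\left(R,V \right)} = \frac{R + \left(R - 2 \left(V - R\right)\right) \left(V + V\right)}{V - 18} = \frac{R + \left(R + \left(- 2 V + 2 R\right)\right) 2 V}{-18 + V} = \frac{R + \left(- 2 V + 3 R\right) 2 V}{-18 + V} = \frac{R + 2 V \left(- 2 V + 3 R\right)}{-18 + V}$)
$b{\left(-5,-2 \right)} + 338 \cdot 480 = \frac{-5 - 4 \left(-2\right)^{2} + 6 \left(-5\right) \left(-2\right)}{-18 - 2} + 338 \cdot 480 = \frac{-5 - 16 + 60}{-20} + 162240 = - \frac{-5 - 16 + 60}{20} + 162240 = \left(- \frac{1}{20}\right) 39 + 162240 = - \frac{39}{20} + 162240 = \frac{3244761}{20}$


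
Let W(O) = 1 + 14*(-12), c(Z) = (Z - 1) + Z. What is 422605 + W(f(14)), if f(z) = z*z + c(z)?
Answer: 422438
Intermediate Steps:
c(Z) = -1 + 2*Z (c(Z) = (-1 + Z) + Z = -1 + 2*Z)
f(z) = -1 + z² + 2*z (f(z) = z*z + (-1 + 2*z) = z² + (-1 + 2*z) = -1 + z² + 2*z)
W(O) = -167 (W(O) = 1 - 168 = -167)
422605 + W(f(14)) = 422605 - 167 = 422438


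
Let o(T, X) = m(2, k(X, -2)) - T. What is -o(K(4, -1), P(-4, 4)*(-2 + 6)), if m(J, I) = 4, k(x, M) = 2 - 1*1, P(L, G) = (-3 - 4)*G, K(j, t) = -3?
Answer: -7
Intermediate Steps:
P(L, G) = -7*G
k(x, M) = 1 (k(x, M) = 2 - 1 = 1)
o(T, X) = 4 - T
-o(K(4, -1), P(-4, 4)*(-2 + 6)) = -(4 - 1*(-3)) = -(4 + 3) = -1*7 = -7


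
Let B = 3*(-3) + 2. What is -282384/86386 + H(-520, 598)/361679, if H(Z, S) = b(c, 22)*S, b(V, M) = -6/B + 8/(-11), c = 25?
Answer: -3931837671196/1202894080619 ≈ -3.2686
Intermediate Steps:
B = -7 (B = -9 + 2 = -7)
b(V, M) = 10/77 (b(V, M) = -6/(-7) + 8/(-11) = -6*(-⅐) + 8*(-1/11) = 6/7 - 8/11 = 10/77)
H(Z, S) = 10*S/77
-282384/86386 + H(-520, 598)/361679 = -282384/86386 + ((10/77)*598)/361679 = -282384*1/86386 + (5980/77)*(1/361679) = -141192/43193 + 5980/27849283 = -3931837671196/1202894080619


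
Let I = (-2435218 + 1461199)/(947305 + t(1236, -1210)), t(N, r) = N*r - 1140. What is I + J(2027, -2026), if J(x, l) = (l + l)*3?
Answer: -6677471601/549395 ≈ -12154.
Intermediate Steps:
t(N, r) = -1140 + N*r
I = 974019/549395 (I = (-2435218 + 1461199)/(947305 + (-1140 + 1236*(-1210))) = -974019/(947305 + (-1140 - 1495560)) = -974019/(947305 - 1496700) = -974019/(-549395) = -974019*(-1/549395) = 974019/549395 ≈ 1.7729)
J(x, l) = 6*l (J(x, l) = (2*l)*3 = 6*l)
I + J(2027, -2026) = 974019/549395 + 6*(-2026) = 974019/549395 - 12156 = -6677471601/549395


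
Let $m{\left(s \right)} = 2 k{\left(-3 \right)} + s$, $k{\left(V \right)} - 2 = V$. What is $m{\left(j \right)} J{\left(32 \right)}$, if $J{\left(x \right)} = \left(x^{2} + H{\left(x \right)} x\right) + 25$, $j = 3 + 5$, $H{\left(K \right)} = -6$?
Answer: $5142$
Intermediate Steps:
$k{\left(V \right)} = 2 + V$
$j = 8$
$m{\left(s \right)} = -2 + s$ ($m{\left(s \right)} = 2 \left(2 - 3\right) + s = 2 \left(-1\right) + s = -2 + s$)
$J{\left(x \right)} = 25 + x^{2} - 6 x$ ($J{\left(x \right)} = \left(x^{2} - 6 x\right) + 25 = 25 + x^{2} - 6 x$)
$m{\left(j \right)} J{\left(32 \right)} = \left(-2 + 8\right) \left(25 + 32^{2} - 192\right) = 6 \left(25 + 1024 - 192\right) = 6 \cdot 857 = 5142$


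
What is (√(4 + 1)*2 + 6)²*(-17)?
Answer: -952 - 408*√5 ≈ -1864.3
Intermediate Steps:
(√(4 + 1)*2 + 6)²*(-17) = (√5*2 + 6)²*(-17) = (2*√5 + 6)²*(-17) = (6 + 2*√5)²*(-17) = -17*(6 + 2*√5)²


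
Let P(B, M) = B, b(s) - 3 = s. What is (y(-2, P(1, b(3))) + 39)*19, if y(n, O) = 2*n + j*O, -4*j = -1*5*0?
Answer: 665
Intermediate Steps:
b(s) = 3 + s
j = 0 (j = -(-1*5)*0/4 = -(-5)*0/4 = -¼*0 = 0)
y(n, O) = 2*n (y(n, O) = 2*n + 0*O = 2*n + 0 = 2*n)
(y(-2, P(1, b(3))) + 39)*19 = (2*(-2) + 39)*19 = (-4 + 39)*19 = 35*19 = 665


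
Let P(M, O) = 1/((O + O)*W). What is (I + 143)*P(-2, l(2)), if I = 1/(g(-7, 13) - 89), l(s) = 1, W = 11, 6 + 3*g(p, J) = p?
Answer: 40037/6160 ≈ 6.4995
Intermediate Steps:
g(p, J) = -2 + p/3
P(M, O) = 1/(22*O) (P(M, O) = 1/((O + O)*11) = (1/11)/(2*O) = (1/(2*O))*(1/11) = 1/(22*O))
I = -3/280 (I = 1/((-2 + (1/3)*(-7)) - 89) = 1/((-2 - 7/3) - 89) = 1/(-13/3 - 89) = 1/(-280/3) = -3/280 ≈ -0.010714)
(I + 143)*P(-2, l(2)) = (-3/280 + 143)*((1/22)/1) = 40037*((1/22)*1)/280 = (40037/280)*(1/22) = 40037/6160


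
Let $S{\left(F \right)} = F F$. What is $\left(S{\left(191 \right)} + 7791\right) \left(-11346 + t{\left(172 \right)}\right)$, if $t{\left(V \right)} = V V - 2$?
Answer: $807344192$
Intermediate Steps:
$t{\left(V \right)} = -2 + V^{2}$ ($t{\left(V \right)} = V^{2} - 2 = -2 + V^{2}$)
$S{\left(F \right)} = F^{2}$
$\left(S{\left(191 \right)} + 7791\right) \left(-11346 + t{\left(172 \right)}\right) = \left(191^{2} + 7791\right) \left(-11346 - \left(2 - 172^{2}\right)\right) = \left(36481 + 7791\right) \left(-11346 + \left(-2 + 29584\right)\right) = 44272 \left(-11346 + 29582\right) = 44272 \cdot 18236 = 807344192$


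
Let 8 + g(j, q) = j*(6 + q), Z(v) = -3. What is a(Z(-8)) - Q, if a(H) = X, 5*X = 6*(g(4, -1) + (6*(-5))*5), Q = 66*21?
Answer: -7758/5 ≈ -1551.6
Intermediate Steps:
g(j, q) = -8 + j*(6 + q)
Q = 1386
X = -828/5 (X = (6*((-8 + 6*4 + 4*(-1)) + (6*(-5))*5))/5 = (6*((-8 + 24 - 4) - 30*5))/5 = (6*(12 - 150))/5 = (6*(-138))/5 = (1/5)*(-828) = -828/5 ≈ -165.60)
a(H) = -828/5
a(Z(-8)) - Q = -828/5 - 1*1386 = -828/5 - 1386 = -7758/5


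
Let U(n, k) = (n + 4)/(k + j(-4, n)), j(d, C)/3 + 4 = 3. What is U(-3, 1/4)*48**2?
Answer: -9216/11 ≈ -837.82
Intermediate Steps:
j(d, C) = -3 (j(d, C) = -12 + 3*3 = -12 + 9 = -3)
U(n, k) = (4 + n)/(-3 + k) (U(n, k) = (n + 4)/(k - 3) = (4 + n)/(-3 + k))
U(-3, 1/4)*48**2 = ((4 - 3)/(-3 + 1/4))*48**2 = (1/(-3 + 1/4))*2304 = (1/(-11/4))*2304 = -4/11*1*2304 = -4/11*2304 = -9216/11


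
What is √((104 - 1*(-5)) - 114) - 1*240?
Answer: -240 + I*√5 ≈ -240.0 + 2.2361*I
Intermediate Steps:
√((104 - 1*(-5)) - 114) - 1*240 = √((104 + 5) - 114) - 240 = √(109 - 114) - 240 = √(-5) - 240 = I*√5 - 240 = -240 + I*√5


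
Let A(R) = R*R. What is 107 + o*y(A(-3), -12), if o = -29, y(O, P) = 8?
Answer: -125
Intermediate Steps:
A(R) = R²
107 + o*y(A(-3), -12) = 107 - 29*8 = 107 - 232 = -125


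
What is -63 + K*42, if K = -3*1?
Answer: -189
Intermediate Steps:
K = -3
-63 + K*42 = -63 - 3*42 = -63 - 126 = -189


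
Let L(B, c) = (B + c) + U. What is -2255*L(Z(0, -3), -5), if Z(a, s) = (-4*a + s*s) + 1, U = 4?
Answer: -20295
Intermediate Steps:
Z(a, s) = 1 + s² - 4*a (Z(a, s) = (-4*a + s²) + 1 = (s² - 4*a) + 1 = 1 + s² - 4*a)
L(B, c) = 4 + B + c (L(B, c) = (B + c) + 4 = 4 + B + c)
-2255*L(Z(0, -3), -5) = -2255*(4 + (1 + (-3)² - 4*0) - 5) = -2255*(4 + (1 + 9 + 0) - 5) = -2255*(4 + 10 - 5) = -2255*9 = -20295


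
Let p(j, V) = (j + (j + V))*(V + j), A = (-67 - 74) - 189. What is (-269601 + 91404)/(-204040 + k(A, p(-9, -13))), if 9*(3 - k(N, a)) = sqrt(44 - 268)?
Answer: 2945061284409/3372118887113 - 6415092*I*sqrt(14)/3372118887113 ≈ 0.87336 - 7.1181e-6*I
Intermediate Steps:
A = -330 (A = -141 - 189 = -330)
p(j, V) = (V + j)*(V + 2*j) (p(j, V) = (j + (V + j))*(V + j) = (V + 2*j)*(V + j) = (V + j)*(V + 2*j))
k(N, a) = 3 - 4*I*sqrt(14)/9 (k(N, a) = 3 - sqrt(44 - 268)/9 = 3 - 4*I*sqrt(14)/9)
(-269601 + 91404)/(-204040 + k(A, p(-9, -13))) = (-269601 + 91404)/(-204040 + (3 - 4*I*sqrt(14)/9)) = -178197/(-204037 - 4*I*sqrt(14)/9)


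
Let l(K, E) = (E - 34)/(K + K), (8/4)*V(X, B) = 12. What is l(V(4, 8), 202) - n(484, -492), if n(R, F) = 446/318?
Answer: 2003/159 ≈ 12.597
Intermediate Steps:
V(X, B) = 6 (V(X, B) = (1/2)*12 = 6)
n(R, F) = 223/159 (n(R, F) = 446*(1/318) = 223/159)
l(K, E) = (-34 + E)/(2*K) (l(K, E) = (-34 + E)/((2*K)) = (-34 + E)*(1/(2*K)) = (-34 + E)/(2*K))
l(V(4, 8), 202) - n(484, -492) = (1/2)*(-34 + 202)/6 - 1*223/159 = (1/2)*(1/6)*168 - 223/159 = 14 - 223/159 = 2003/159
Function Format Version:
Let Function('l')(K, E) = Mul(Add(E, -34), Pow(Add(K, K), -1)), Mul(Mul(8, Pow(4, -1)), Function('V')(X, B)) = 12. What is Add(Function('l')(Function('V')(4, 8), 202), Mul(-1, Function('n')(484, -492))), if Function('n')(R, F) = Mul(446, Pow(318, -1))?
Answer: Rational(2003, 159) ≈ 12.597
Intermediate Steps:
Function('V')(X, B) = 6 (Function('V')(X, B) = Mul(Rational(1, 2), 12) = 6)
Function('n')(R, F) = Rational(223, 159) (Function('n')(R, F) = Mul(446, Rational(1, 318)) = Rational(223, 159))
Function('l')(K, E) = Mul(Rational(1, 2), Pow(K, -1), Add(-34, E)) (Function('l')(K, E) = Mul(Add(-34, E), Pow(Mul(2, K), -1)) = Mul(Add(-34, E), Mul(Rational(1, 2), Pow(K, -1))) = Mul(Rational(1, 2), Pow(K, -1), Add(-34, E)))
Add(Function('l')(Function('V')(4, 8), 202), Mul(-1, Function('n')(484, -492))) = Add(Mul(Rational(1, 2), Pow(6, -1), Add(-34, 202)), Mul(-1, Rational(223, 159))) = Add(Mul(Rational(1, 2), Rational(1, 6), 168), Rational(-223, 159)) = Add(14, Rational(-223, 159)) = Rational(2003, 159)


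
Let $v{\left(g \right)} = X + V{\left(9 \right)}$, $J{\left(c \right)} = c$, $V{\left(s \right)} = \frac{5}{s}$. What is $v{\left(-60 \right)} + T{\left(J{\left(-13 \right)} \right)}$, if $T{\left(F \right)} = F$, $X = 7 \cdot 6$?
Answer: $\frac{266}{9} \approx 29.556$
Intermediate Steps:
$X = 42$
$v{\left(g \right)} = \frac{383}{9}$ ($v{\left(g \right)} = 42 + \frac{5}{9} = \frac{383}{9}$)
$v{\left(-60 \right)} + T{\left(J{\left(-13 \right)} \right)} = \frac{383}{9} - 13 = \frac{266}{9}$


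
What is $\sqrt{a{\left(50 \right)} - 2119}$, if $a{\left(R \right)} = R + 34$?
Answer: $i \sqrt{2035} \approx 45.111 i$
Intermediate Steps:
$a{\left(R \right)} = 34 + R$
$\sqrt{a{\left(50 \right)} - 2119} = \sqrt{\left(34 + 50\right) - 2119} = \sqrt{84 - 2119} = \sqrt{-2035} = i \sqrt{2035}$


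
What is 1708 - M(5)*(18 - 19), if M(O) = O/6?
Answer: 10253/6 ≈ 1708.8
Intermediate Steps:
M(O) = O/6 (M(O) = O*(⅙) = O/6)
1708 - M(5)*(18 - 19) = 1708 - (⅙)*5*(18 - 19) = 1708 - 5*(-1)/6 = 1708 - 1*(-⅚) = 1708 + ⅚ = 10253/6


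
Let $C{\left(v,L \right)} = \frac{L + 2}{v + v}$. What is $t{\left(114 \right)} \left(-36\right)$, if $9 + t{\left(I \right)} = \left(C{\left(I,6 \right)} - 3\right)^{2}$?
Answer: $\frac{2720}{361} \approx 7.5346$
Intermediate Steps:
$C{\left(v,L \right)} = \frac{2 + L}{2 v}$
$t{\left(I \right)} = -9 + \left(-3 + \frac{4}{I}\right)^{2}$ ($t{\left(I \right)} = -9 + \left(\frac{2 + 6}{2 I} - 3\right)^{2} = -9 + \left(\frac{1}{2} \frac{1}{I} 8 - 3\right)^{2} = -9 + \left(\frac{4}{I} - 3\right)^{2} = -9 + \left(-3 + \frac{4}{I}\right)^{2}$)
$t{\left(114 \right)} \left(-36\right) = \frac{8 \left(2 - 342\right)}{12996} \left(-36\right) = 8 \cdot \frac{1}{12996} \left(2 - 342\right) \left(-36\right) = 8 \cdot \frac{1}{12996} \left(-340\right) \left(-36\right) = \left(- \frac{680}{3249}\right) \left(-36\right) = \frac{2720}{361}$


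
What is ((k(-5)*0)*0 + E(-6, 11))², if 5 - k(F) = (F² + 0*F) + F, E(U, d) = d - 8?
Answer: 9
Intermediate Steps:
E(U, d) = -8 + d
k(F) = 5 - F - F² (k(F) = 5 - ((F² + 0*F) + F) = 5 - ((F² + 0) + F) = 5 - (F² + F) = 5 - (F + F²) = 5 + (-F - F²) = 5 - F - F²)
((k(-5)*0)*0 + E(-6, 11))² = (((5 - 1*(-5) - 1*(-5)²)*0)*0 + (-8 + 11))² = (((5 + 5 - 1*25)*0)*0 + 3)² = (((5 + 5 - 25)*0)*0 + 3)² = (-15*0*0 + 3)² = (0*0 + 3)² = (0 + 3)² = 3² = 9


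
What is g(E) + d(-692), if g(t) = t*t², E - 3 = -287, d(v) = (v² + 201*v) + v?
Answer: -22567224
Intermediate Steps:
d(v) = v² + 202*v
E = -284 (E = 3 - 287 = -284)
g(t) = t³
g(E) + d(-692) = (-284)³ - 692*(202 - 692) = -22906304 - 692*(-490) = -22906304 + 339080 = -22567224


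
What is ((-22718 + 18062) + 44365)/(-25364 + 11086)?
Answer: -39709/14278 ≈ -2.7811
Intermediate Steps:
((-22718 + 18062) + 44365)/(-25364 + 11086) = (-4656 + 44365)/(-14278) = 39709*(-1/14278) = -39709/14278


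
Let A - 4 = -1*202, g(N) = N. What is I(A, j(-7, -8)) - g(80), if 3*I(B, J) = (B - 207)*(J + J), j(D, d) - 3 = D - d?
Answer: -1160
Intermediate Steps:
j(D, d) = 3 + D - d (j(D, d) = 3 + (D - d) = 3 + D - d)
A = -198 (A = 4 - 1*202 = 4 - 202 = -198)
I(B, J) = 2*J*(-207 + B)/3 (I(B, J) = ((B - 207)*(J + J))/3 = ((-207 + B)*(2*J))/3 = (2*J*(-207 + B))/3 = 2*J*(-207 + B)/3)
I(A, j(-7, -8)) - g(80) = 2*(3 - 7 - 1*(-8))*(-207 - 198)/3 - 1*80 = (2/3)*(3 - 7 + 8)*(-405) - 80 = (2/3)*4*(-405) - 80 = -1080 - 80 = -1160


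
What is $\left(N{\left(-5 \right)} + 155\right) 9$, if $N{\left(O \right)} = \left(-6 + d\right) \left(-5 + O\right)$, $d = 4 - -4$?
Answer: $1215$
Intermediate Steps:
$d = 8$ ($d = 4 + 4 = 8$)
$N{\left(O \right)} = -10 + 2 O$ ($N{\left(O \right)} = \left(-6 + 8\right) \left(-5 + O\right) = 2 \left(-5 + O\right) = -10 + 2 O$)
$\left(N{\left(-5 \right)} + 155\right) 9 = \left(\left(-10 + 2 \left(-5\right)\right) + 155\right) 9 = \left(\left(-10 - 10\right) + 155\right) 9 = \left(-20 + 155\right) 9 = 135 \cdot 9 = 1215$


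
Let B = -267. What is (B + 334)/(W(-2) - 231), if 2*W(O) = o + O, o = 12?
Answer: -67/226 ≈ -0.29646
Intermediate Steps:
W(O) = 6 + O/2 (W(O) = (12 + O)/2 = 6 + O/2)
(B + 334)/(W(-2) - 231) = (-267 + 334)/((6 + (½)*(-2)) - 231) = 67/((6 - 1) - 231) = 67/(5 - 231) = 67/(-226) = 67*(-1/226) = -67/226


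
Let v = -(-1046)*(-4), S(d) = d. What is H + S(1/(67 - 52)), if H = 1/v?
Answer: 4169/62760 ≈ 0.066428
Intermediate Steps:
v = -4184 (v = -523*8 = -4184)
H = -1/4184 (H = 1/(-4184) = -1/4184 ≈ -0.00023901)
H + S(1/(67 - 52)) = -1/4184 + 1/(67 - 52) = -1/4184 + 1/15 = 4169/62760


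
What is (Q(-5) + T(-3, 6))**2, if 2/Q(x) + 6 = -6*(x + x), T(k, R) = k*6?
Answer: 235225/729 ≈ 322.67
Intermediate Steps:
T(k, R) = 6*k
Q(x) = 2/(-6 - 12*x) (Q(x) = 2/(-6 - 6*(x + x)) = 2/(-6 - 12*x))
(Q(-5) + T(-3, 6))**2 = (-1/(3 + 6*(-5)) + 6*(-3))**2 = (-1/(3 - 30) - 18)**2 = (-1/(-27) - 18)**2 = (-1*(-1/27) - 18)**2 = (1/27 - 18)**2 = (-485/27)**2 = 235225/729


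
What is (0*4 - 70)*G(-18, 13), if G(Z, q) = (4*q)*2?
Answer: -7280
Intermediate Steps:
G(Z, q) = 8*q
(0*4 - 70)*G(-18, 13) = (0*4 - 70)*(8*13) = (0 - 70)*104 = -70*104 = -7280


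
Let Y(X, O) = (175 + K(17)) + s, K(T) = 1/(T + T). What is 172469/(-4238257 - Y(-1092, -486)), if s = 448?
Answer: -5863946/144121921 ≈ -0.040687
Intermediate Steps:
K(T) = 1/(2*T)
Y(X, O) = 21183/34 (Y(X, O) = (175 + (1/2)/17) + 448 = (175 + (1/2)*(1/17)) + 448 = (175 + 1/34) + 448 = 5951/34 + 448 = 21183/34)
172469/(-4238257 - Y(-1092, -486)) = 172469/(-4238257 - 1*21183/34) = 172469/(-4238257 - 21183/34) = 172469/(-144121921/34) = 172469*(-34/144121921) = -5863946/144121921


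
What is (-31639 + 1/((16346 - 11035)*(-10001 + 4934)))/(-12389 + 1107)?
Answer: 425715985922/151804031517 ≈ 2.8044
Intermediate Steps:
(-31639 + 1/((16346 - 11035)*(-10001 + 4934)))/(-12389 + 1107) = (-31639 + 1/(5311*(-5067)))/(-11282) = (-31639 + 1/(-26910837))*(-1/11282) = (-31639 - 1/26910837)*(-1/11282) = -851431971844/26910837*(-1/11282) = 425715985922/151804031517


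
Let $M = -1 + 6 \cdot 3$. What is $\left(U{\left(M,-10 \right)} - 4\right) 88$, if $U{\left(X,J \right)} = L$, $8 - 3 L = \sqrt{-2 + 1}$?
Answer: $- \frac{352}{3} - \frac{88 i}{3} \approx -117.33 - 29.333 i$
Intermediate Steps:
$M = 17$ ($M = -1 + 18 = 17$)
$L = \frac{8}{3} - \frac{i}{3}$ ($L = \frac{8}{3} - \frac{\sqrt{-2 + 1}}{3} = \frac{8}{3} - \frac{\sqrt{-1}}{3} = \frac{8}{3} - \frac{i}{3} \approx 2.6667 - 0.33333 i$)
$U{\left(X,J \right)} = \frac{8}{3} - \frac{i}{3}$
$\left(U{\left(M,-10 \right)} - 4\right) 88 = \left(\left(\frac{8}{3} - \frac{i}{3}\right) - 4\right) 88 = \left(- \frac{4}{3} - \frac{i}{3}\right) 88 = - \frac{352}{3} - \frac{88 i}{3}$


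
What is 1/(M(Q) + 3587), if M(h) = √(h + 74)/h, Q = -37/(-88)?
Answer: 132719/476047477 - 2*√144078/476047477 ≈ 0.00027720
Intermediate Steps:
Q = 37/88 (Q = -37*(-1/88) = 37/88 ≈ 0.42045)
M(h) = √(74 + h)/h
1/(M(Q) + 3587) = 1/(√(74 + 37/88)/(37/88) + 3587) = 1/(88*√(6549/88)/37 + 3587) = 1/(88*(√144078/44)/37 + 3587) = 1/(2*√144078/37 + 3587) = 1/(3587 + 2*√144078/37)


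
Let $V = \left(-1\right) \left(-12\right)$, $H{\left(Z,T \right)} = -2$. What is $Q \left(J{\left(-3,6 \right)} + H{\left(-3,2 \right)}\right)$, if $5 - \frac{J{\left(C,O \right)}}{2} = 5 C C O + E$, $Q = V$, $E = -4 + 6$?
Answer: $-6432$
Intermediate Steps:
$E = 2$
$V = 12$
$Q = 12$
$J{\left(C,O \right)} = 6 - 10 O C^{2}$ ($J{\left(C,O \right)} = 10 - 2 \left(5 C C O + 2\right) = 10 - 2 \left(5 C^{2} O + 2\right) = 10 - 2 \left(5 O C^{2} + 2\right) = 10 - 2 \left(2 + 5 O C^{2}\right) = 10 - \left(4 + 10 O C^{2}\right) = 6 - 10 O C^{2}$)
$Q \left(J{\left(-3,6 \right)} + H{\left(-3,2 \right)}\right) = 12 \left(\left(6 - 60 \left(-3\right)^{2}\right) - 2\right) = 12 \left(\left(6 - 60 \cdot 9\right) - 2\right) = 12 \left(\left(6 - 540\right) - 2\right) = 12 \left(-534 - 2\right) = 12 \left(-536\right) = -6432$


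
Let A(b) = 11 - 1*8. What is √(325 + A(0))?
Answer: 2*√82 ≈ 18.111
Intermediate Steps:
A(b) = 3 (A(b) = 11 - 8 = 3)
√(325 + A(0)) = √(325 + 3) = √328 = 2*√82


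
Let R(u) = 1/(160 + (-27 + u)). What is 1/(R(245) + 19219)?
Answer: 378/7264783 ≈ 5.2032e-5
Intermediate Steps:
R(u) = 1/(133 + u)
1/(R(245) + 19219) = 1/(1/(133 + 245) + 19219) = 1/(1/378 + 19219) = 1/(7264783/378) = 378/7264783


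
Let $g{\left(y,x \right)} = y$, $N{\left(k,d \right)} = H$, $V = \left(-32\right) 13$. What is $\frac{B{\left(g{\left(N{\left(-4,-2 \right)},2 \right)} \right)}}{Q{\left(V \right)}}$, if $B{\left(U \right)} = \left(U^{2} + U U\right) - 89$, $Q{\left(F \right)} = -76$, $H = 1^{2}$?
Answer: $\frac{87}{76} \approx 1.1447$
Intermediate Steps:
$H = 1$
$V = -416$
$N{\left(k,d \right)} = 1$
$B{\left(U \right)} = -89 + 2 U^{2}$ ($B{\left(U \right)} = \left(U^{2} + U^{2}\right) - 89 = 2 U^{2} - 89 = -89 + 2 U^{2}$)
$\frac{B{\left(g{\left(N{\left(-4,-2 \right)},2 \right)} \right)}}{Q{\left(V \right)}} = \frac{-89 + 2 \cdot 1^{2}}{-76} = \left(-89 + 2 \cdot 1\right) \left(- \frac{1}{76}\right) = \left(-89 + 2\right) \left(- \frac{1}{76}\right) = \left(-87\right) \left(- \frac{1}{76}\right) = \frac{87}{76}$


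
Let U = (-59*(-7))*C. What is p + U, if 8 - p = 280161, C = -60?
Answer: -304933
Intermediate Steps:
U = -24780 (U = -59*(-7)*(-60) = 413*(-60) = -24780)
p = -280153 (p = 8 - 1*280161 = 8 - 280161 = -280153)
p + U = -280153 - 24780 = -304933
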